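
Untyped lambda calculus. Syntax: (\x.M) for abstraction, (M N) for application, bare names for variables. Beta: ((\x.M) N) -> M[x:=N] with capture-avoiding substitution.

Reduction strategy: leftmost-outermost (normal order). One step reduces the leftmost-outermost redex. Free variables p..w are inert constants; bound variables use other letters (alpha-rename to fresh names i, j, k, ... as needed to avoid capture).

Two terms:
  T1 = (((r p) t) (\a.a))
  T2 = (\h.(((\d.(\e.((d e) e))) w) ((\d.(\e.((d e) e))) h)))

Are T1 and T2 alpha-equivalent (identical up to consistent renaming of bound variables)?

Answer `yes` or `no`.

Answer: no

Derivation:
Term 1: (((r p) t) (\a.a))
Term 2: (\h.(((\d.(\e.((d e) e))) w) ((\d.(\e.((d e) e))) h)))
Alpha-equivalence: compare structure up to binder renaming.
Result: False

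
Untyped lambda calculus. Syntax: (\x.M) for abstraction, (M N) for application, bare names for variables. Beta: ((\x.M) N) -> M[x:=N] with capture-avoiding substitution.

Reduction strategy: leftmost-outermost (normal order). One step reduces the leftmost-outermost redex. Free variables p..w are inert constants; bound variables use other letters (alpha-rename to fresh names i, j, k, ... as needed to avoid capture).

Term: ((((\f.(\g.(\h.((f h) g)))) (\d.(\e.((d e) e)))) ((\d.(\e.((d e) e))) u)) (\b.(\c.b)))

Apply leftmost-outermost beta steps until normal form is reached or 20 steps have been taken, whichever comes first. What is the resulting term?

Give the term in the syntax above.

Step 0: ((((\f.(\g.(\h.((f h) g)))) (\d.(\e.((d e) e)))) ((\d.(\e.((d e) e))) u)) (\b.(\c.b)))
Step 1: (((\g.(\h.(((\d.(\e.((d e) e))) h) g))) ((\d.(\e.((d e) e))) u)) (\b.(\c.b)))
Step 2: ((\h.(((\d.(\e.((d e) e))) h) ((\d.(\e.((d e) e))) u))) (\b.(\c.b)))
Step 3: (((\d.(\e.((d e) e))) (\b.(\c.b))) ((\d.(\e.((d e) e))) u))
Step 4: ((\e.(((\b.(\c.b)) e) e)) ((\d.(\e.((d e) e))) u))
Step 5: (((\b.(\c.b)) ((\d.(\e.((d e) e))) u)) ((\d.(\e.((d e) e))) u))
Step 6: ((\c.((\d.(\e.((d e) e))) u)) ((\d.(\e.((d e) e))) u))
Step 7: ((\d.(\e.((d e) e))) u)
Step 8: (\e.((u e) e))

Answer: (\e.((u e) e))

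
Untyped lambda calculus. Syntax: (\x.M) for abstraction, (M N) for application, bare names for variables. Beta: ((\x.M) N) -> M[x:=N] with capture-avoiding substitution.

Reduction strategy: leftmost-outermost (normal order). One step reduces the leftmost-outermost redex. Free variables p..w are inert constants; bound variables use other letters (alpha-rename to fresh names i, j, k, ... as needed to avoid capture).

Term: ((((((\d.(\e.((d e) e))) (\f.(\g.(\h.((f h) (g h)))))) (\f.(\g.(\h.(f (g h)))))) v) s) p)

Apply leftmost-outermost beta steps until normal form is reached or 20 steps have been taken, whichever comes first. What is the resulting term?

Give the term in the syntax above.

Step 0: ((((((\d.(\e.((d e) e))) (\f.(\g.(\h.((f h) (g h)))))) (\f.(\g.(\h.(f (g h)))))) v) s) p)
Step 1: (((((\e.(((\f.(\g.(\h.((f h) (g h))))) e) e)) (\f.(\g.(\h.(f (g h)))))) v) s) p)
Step 2: ((((((\f.(\g.(\h.((f h) (g h))))) (\f.(\g.(\h.(f (g h)))))) (\f.(\g.(\h.(f (g h)))))) v) s) p)
Step 3: (((((\g.(\h.(((\f.(\g.(\h.(f (g h))))) h) (g h)))) (\f.(\g.(\h.(f (g h)))))) v) s) p)
Step 4: ((((\h.(((\f.(\g.(\h.(f (g h))))) h) ((\f.(\g.(\h.(f (g h))))) h))) v) s) p)
Step 5: (((((\f.(\g.(\h.(f (g h))))) v) ((\f.(\g.(\h.(f (g h))))) v)) s) p)
Step 6: ((((\g.(\h.(v (g h)))) ((\f.(\g.(\h.(f (g h))))) v)) s) p)
Step 7: (((\h.(v (((\f.(\g.(\h.(f (g h))))) v) h))) s) p)
Step 8: ((v (((\f.(\g.(\h.(f (g h))))) v) s)) p)
Step 9: ((v ((\g.(\h.(v (g h)))) s)) p)
Step 10: ((v (\h.(v (s h)))) p)

Answer: ((v (\h.(v (s h)))) p)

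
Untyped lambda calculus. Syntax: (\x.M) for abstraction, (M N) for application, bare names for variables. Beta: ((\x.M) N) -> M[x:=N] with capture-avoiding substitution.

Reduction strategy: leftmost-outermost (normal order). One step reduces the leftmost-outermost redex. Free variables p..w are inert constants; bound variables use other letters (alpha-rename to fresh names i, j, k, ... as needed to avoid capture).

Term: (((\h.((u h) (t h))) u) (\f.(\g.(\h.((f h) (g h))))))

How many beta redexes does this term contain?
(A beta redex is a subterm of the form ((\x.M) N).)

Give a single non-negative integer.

Term: (((\h.((u h) (t h))) u) (\f.(\g.(\h.((f h) (g h))))))
  Redex: ((\h.((u h) (t h))) u)
Total redexes: 1

Answer: 1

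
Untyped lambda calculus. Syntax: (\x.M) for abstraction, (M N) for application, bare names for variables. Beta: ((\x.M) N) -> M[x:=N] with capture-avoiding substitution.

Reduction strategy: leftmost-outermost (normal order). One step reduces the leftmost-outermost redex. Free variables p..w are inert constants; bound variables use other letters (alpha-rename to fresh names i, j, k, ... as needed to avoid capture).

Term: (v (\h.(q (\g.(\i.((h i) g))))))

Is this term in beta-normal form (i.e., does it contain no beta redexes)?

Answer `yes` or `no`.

Answer: yes

Derivation:
Term: (v (\h.(q (\g.(\i.((h i) g))))))
No beta redexes found.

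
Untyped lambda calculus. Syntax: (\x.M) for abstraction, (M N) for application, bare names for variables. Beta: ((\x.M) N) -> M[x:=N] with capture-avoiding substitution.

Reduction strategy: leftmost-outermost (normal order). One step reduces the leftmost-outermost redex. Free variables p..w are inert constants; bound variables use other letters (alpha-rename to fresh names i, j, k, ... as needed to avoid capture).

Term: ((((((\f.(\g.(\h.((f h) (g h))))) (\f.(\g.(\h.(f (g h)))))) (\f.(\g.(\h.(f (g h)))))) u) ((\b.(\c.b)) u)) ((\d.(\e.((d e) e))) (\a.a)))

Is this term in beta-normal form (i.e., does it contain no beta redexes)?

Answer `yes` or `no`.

Term: ((((((\f.(\g.(\h.((f h) (g h))))) (\f.(\g.(\h.(f (g h)))))) (\f.(\g.(\h.(f (g h)))))) u) ((\b.(\c.b)) u)) ((\d.(\e.((d e) e))) (\a.a)))
Found 3 beta redex(es).

Answer: no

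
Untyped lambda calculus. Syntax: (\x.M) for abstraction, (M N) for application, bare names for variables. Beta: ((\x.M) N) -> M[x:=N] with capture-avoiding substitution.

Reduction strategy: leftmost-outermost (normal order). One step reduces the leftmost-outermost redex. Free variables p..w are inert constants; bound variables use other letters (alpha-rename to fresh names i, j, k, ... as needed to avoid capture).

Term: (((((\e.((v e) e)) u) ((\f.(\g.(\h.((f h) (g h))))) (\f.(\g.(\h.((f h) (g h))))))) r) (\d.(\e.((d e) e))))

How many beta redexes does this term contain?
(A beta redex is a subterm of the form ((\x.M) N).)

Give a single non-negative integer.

Term: (((((\e.((v e) e)) u) ((\f.(\g.(\h.((f h) (g h))))) (\f.(\g.(\h.((f h) (g h))))))) r) (\d.(\e.((d e) e))))
  Redex: ((\e.((v e) e)) u)
  Redex: ((\f.(\g.(\h.((f h) (g h))))) (\f.(\g.(\h.((f h) (g h))))))
Total redexes: 2

Answer: 2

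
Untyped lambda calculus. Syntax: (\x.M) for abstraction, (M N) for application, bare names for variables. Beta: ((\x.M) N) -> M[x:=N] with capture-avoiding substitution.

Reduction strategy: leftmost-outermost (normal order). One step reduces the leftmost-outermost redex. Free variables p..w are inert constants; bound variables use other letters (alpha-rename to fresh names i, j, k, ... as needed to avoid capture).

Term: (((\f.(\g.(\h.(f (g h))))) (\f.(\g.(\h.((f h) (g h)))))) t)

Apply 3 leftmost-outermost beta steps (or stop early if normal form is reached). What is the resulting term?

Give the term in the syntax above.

Answer: (\h.(\g.(\i.(((t h) i) (g i)))))

Derivation:
Step 0: (((\f.(\g.(\h.(f (g h))))) (\f.(\g.(\h.((f h) (g h)))))) t)
Step 1: ((\g.(\h.((\f.(\g.(\h.((f h) (g h))))) (g h)))) t)
Step 2: (\h.((\f.(\g.(\h.((f h) (g h))))) (t h)))
Step 3: (\h.(\g.(\i.(((t h) i) (g i)))))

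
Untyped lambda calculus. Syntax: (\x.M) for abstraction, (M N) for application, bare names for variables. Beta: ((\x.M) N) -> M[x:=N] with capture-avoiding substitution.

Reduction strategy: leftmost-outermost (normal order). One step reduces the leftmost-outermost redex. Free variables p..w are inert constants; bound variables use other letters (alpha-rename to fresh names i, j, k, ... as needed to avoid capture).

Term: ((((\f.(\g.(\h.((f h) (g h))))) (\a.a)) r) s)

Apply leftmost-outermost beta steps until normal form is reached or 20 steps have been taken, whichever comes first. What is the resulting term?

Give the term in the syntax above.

Answer: (s (r s))

Derivation:
Step 0: ((((\f.(\g.(\h.((f h) (g h))))) (\a.a)) r) s)
Step 1: (((\g.(\h.(((\a.a) h) (g h)))) r) s)
Step 2: ((\h.(((\a.a) h) (r h))) s)
Step 3: (((\a.a) s) (r s))
Step 4: (s (r s))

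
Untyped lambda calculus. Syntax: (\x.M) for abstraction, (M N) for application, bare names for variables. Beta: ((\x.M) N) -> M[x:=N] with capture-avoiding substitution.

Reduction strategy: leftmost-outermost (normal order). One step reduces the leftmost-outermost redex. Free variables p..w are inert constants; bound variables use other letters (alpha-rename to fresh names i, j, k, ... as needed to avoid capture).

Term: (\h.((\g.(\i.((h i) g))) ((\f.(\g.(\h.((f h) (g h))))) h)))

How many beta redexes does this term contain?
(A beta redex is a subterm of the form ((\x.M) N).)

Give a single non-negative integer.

Term: (\h.((\g.(\i.((h i) g))) ((\f.(\g.(\h.((f h) (g h))))) h)))
  Redex: ((\g.(\i.((h i) g))) ((\f.(\g.(\h.((f h) (g h))))) h))
  Redex: ((\f.(\g.(\h.((f h) (g h))))) h)
Total redexes: 2

Answer: 2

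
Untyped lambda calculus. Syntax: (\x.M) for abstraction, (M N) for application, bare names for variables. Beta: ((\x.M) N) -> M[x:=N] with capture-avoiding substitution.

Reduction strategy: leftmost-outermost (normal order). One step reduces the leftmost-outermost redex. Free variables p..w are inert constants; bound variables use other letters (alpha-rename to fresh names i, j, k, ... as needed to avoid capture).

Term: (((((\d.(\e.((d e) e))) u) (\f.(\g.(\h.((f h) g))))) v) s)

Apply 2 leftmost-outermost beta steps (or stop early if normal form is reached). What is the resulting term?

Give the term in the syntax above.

Step 0: (((((\d.(\e.((d e) e))) u) (\f.(\g.(\h.((f h) g))))) v) s)
Step 1: ((((\e.((u e) e)) (\f.(\g.(\h.((f h) g))))) v) s)
Step 2: ((((u (\f.(\g.(\h.((f h) g))))) (\f.(\g.(\h.((f h) g))))) v) s)

Answer: ((((u (\f.(\g.(\h.((f h) g))))) (\f.(\g.(\h.((f h) g))))) v) s)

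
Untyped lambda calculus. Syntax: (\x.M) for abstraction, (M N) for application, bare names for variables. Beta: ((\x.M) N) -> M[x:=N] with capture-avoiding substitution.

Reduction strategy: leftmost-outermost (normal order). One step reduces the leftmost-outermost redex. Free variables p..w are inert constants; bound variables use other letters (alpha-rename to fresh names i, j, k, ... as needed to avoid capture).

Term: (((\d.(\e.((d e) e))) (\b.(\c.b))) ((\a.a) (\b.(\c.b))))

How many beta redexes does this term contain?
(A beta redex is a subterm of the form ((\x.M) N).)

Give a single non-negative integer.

Answer: 2

Derivation:
Term: (((\d.(\e.((d e) e))) (\b.(\c.b))) ((\a.a) (\b.(\c.b))))
  Redex: ((\d.(\e.((d e) e))) (\b.(\c.b)))
  Redex: ((\a.a) (\b.(\c.b)))
Total redexes: 2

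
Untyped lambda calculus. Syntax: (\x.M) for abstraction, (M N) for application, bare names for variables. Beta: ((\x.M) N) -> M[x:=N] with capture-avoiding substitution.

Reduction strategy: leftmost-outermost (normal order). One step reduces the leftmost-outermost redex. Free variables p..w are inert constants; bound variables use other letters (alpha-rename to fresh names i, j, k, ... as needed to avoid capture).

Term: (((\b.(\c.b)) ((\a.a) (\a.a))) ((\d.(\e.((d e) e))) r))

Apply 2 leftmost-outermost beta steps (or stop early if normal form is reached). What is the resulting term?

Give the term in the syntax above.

Step 0: (((\b.(\c.b)) ((\a.a) (\a.a))) ((\d.(\e.((d e) e))) r))
Step 1: ((\c.((\a.a) (\a.a))) ((\d.(\e.((d e) e))) r))
Step 2: ((\a.a) (\a.a))

Answer: ((\a.a) (\a.a))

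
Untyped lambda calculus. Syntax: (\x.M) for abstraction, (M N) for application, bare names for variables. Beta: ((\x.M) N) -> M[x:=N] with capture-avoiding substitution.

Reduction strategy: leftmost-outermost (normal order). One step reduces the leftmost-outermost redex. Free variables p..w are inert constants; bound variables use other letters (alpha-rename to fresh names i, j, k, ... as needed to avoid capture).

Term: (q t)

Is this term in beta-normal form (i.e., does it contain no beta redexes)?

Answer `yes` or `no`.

Answer: yes

Derivation:
Term: (q t)
No beta redexes found.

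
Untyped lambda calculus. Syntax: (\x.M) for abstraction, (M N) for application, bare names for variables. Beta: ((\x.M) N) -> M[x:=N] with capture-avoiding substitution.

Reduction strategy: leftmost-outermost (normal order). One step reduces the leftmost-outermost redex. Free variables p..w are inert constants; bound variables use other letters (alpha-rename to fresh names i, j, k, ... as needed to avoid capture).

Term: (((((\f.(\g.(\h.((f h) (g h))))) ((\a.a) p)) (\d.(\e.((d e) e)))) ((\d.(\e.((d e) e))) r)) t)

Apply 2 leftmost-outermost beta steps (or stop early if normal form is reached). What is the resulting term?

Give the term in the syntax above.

Answer: (((\h.((((\a.a) p) h) ((\d.(\e.((d e) e))) h))) ((\d.(\e.((d e) e))) r)) t)

Derivation:
Step 0: (((((\f.(\g.(\h.((f h) (g h))))) ((\a.a) p)) (\d.(\e.((d e) e)))) ((\d.(\e.((d e) e))) r)) t)
Step 1: ((((\g.(\h.((((\a.a) p) h) (g h)))) (\d.(\e.((d e) e)))) ((\d.(\e.((d e) e))) r)) t)
Step 2: (((\h.((((\a.a) p) h) ((\d.(\e.((d e) e))) h))) ((\d.(\e.((d e) e))) r)) t)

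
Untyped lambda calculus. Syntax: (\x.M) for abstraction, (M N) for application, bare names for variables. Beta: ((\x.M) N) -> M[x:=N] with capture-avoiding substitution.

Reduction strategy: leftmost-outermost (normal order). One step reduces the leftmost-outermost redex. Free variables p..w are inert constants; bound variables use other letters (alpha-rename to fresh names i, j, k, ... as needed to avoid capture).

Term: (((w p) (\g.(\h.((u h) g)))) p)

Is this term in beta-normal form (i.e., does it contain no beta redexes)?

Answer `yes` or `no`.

Term: (((w p) (\g.(\h.((u h) g)))) p)
No beta redexes found.

Answer: yes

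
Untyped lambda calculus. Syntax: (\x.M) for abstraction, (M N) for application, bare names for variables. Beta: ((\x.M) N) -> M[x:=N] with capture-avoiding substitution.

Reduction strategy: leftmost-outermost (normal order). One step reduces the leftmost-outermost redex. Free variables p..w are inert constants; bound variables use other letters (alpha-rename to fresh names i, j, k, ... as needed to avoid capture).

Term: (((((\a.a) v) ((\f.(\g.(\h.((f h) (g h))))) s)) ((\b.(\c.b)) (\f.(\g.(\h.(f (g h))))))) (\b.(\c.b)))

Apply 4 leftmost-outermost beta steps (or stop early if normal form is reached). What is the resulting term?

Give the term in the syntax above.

Step 0: (((((\a.a) v) ((\f.(\g.(\h.((f h) (g h))))) s)) ((\b.(\c.b)) (\f.(\g.(\h.(f (g h))))))) (\b.(\c.b)))
Step 1: (((v ((\f.(\g.(\h.((f h) (g h))))) s)) ((\b.(\c.b)) (\f.(\g.(\h.(f (g h))))))) (\b.(\c.b)))
Step 2: (((v (\g.(\h.((s h) (g h))))) ((\b.(\c.b)) (\f.(\g.(\h.(f (g h))))))) (\b.(\c.b)))
Step 3: (((v (\g.(\h.((s h) (g h))))) (\c.(\f.(\g.(\h.(f (g h))))))) (\b.(\c.b)))
Step 4: (normal form reached)

Answer: (((v (\g.(\h.((s h) (g h))))) (\c.(\f.(\g.(\h.(f (g h))))))) (\b.(\c.b)))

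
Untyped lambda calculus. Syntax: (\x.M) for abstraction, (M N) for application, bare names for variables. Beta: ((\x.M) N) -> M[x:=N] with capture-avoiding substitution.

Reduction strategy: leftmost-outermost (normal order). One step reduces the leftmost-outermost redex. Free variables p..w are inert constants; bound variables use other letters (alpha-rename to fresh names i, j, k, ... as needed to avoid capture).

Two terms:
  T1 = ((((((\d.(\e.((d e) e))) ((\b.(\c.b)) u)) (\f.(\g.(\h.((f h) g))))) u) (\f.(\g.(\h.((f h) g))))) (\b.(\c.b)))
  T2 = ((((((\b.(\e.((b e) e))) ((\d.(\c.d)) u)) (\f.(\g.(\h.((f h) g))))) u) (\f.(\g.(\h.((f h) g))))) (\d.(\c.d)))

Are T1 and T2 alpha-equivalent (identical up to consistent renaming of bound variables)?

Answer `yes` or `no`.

Answer: yes

Derivation:
Term 1: ((((((\d.(\e.((d e) e))) ((\b.(\c.b)) u)) (\f.(\g.(\h.((f h) g))))) u) (\f.(\g.(\h.((f h) g))))) (\b.(\c.b)))
Term 2: ((((((\b.(\e.((b e) e))) ((\d.(\c.d)) u)) (\f.(\g.(\h.((f h) g))))) u) (\f.(\g.(\h.((f h) g))))) (\d.(\c.d)))
Alpha-equivalence: compare structure up to binder renaming.
Result: True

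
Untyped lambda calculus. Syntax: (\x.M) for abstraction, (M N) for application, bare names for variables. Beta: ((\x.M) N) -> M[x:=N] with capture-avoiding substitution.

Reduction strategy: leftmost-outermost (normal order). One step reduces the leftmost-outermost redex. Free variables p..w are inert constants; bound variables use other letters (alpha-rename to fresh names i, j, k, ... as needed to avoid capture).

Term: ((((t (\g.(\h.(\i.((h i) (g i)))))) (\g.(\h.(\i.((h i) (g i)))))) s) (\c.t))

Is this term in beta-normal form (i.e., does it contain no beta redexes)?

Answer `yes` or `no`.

Answer: yes

Derivation:
Term: ((((t (\g.(\h.(\i.((h i) (g i)))))) (\g.(\h.(\i.((h i) (g i)))))) s) (\c.t))
No beta redexes found.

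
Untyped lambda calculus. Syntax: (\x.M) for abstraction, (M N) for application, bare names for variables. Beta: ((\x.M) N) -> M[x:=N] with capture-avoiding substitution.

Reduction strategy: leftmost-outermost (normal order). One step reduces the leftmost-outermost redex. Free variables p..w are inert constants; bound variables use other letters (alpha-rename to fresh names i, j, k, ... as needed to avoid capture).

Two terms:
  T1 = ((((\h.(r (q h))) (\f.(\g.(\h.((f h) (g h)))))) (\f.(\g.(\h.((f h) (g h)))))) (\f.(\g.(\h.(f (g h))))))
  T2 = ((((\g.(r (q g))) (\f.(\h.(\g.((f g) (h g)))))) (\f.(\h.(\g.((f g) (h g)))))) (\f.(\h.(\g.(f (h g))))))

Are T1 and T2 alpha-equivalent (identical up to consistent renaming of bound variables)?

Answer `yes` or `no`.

Term 1: ((((\h.(r (q h))) (\f.(\g.(\h.((f h) (g h)))))) (\f.(\g.(\h.((f h) (g h)))))) (\f.(\g.(\h.(f (g h))))))
Term 2: ((((\g.(r (q g))) (\f.(\h.(\g.((f g) (h g)))))) (\f.(\h.(\g.((f g) (h g)))))) (\f.(\h.(\g.(f (h g))))))
Alpha-equivalence: compare structure up to binder renaming.
Result: True

Answer: yes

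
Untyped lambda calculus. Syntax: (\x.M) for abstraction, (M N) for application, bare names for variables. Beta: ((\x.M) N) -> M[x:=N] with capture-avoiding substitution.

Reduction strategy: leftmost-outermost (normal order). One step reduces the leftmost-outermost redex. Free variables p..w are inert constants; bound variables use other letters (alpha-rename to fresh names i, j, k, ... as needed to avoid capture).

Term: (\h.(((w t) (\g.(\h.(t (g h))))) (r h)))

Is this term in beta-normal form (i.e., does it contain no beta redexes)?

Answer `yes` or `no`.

Answer: yes

Derivation:
Term: (\h.(((w t) (\g.(\h.(t (g h))))) (r h)))
No beta redexes found.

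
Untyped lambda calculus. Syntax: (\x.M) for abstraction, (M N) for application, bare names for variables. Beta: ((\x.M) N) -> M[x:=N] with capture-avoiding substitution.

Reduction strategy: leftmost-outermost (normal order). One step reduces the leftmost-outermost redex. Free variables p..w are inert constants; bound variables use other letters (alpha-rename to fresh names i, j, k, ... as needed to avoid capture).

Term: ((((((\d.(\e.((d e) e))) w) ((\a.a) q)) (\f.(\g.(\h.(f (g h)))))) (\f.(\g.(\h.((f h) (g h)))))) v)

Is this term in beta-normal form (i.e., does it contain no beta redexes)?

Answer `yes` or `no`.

Answer: no

Derivation:
Term: ((((((\d.(\e.((d e) e))) w) ((\a.a) q)) (\f.(\g.(\h.(f (g h)))))) (\f.(\g.(\h.((f h) (g h)))))) v)
Found 2 beta redex(es).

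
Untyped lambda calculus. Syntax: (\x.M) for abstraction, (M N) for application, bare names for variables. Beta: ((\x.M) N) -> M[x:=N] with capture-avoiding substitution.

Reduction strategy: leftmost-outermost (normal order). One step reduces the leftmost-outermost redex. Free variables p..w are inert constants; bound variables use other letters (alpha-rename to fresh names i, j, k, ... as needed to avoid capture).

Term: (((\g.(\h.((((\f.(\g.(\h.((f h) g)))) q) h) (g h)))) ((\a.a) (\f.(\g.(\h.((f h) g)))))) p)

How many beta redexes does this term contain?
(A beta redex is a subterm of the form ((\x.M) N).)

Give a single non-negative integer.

Answer: 3

Derivation:
Term: (((\g.(\h.((((\f.(\g.(\h.((f h) g)))) q) h) (g h)))) ((\a.a) (\f.(\g.(\h.((f h) g)))))) p)
  Redex: ((\g.(\h.((((\f.(\g.(\h.((f h) g)))) q) h) (g h)))) ((\a.a) (\f.(\g.(\h.((f h) g))))))
  Redex: ((\f.(\g.(\h.((f h) g)))) q)
  Redex: ((\a.a) (\f.(\g.(\h.((f h) g)))))
Total redexes: 3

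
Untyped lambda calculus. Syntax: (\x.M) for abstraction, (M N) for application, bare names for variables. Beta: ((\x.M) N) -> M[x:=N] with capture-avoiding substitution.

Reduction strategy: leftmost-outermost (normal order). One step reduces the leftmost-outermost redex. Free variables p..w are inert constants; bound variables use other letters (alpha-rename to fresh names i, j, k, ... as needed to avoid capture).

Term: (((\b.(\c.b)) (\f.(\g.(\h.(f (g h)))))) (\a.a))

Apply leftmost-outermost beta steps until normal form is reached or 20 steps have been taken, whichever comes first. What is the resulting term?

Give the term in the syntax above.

Answer: (\f.(\g.(\h.(f (g h)))))

Derivation:
Step 0: (((\b.(\c.b)) (\f.(\g.(\h.(f (g h)))))) (\a.a))
Step 1: ((\c.(\f.(\g.(\h.(f (g h)))))) (\a.a))
Step 2: (\f.(\g.(\h.(f (g h)))))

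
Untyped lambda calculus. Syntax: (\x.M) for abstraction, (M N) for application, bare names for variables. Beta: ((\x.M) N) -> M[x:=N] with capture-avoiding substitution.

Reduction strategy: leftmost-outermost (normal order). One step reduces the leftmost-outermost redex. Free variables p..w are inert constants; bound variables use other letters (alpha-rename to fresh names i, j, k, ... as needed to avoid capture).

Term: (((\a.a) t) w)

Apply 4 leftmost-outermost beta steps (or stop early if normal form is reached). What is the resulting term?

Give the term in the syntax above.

Step 0: (((\a.a) t) w)
Step 1: (t w)
Step 2: (normal form reached)

Answer: (t w)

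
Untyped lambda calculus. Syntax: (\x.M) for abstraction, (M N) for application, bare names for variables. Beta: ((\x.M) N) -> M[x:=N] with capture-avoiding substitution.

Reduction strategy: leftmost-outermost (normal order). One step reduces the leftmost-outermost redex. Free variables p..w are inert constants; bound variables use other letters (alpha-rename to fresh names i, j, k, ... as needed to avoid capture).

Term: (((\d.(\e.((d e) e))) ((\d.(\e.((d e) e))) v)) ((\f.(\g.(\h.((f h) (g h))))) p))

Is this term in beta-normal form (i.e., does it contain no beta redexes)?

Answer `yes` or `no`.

Term: (((\d.(\e.((d e) e))) ((\d.(\e.((d e) e))) v)) ((\f.(\g.(\h.((f h) (g h))))) p))
Found 3 beta redex(es).

Answer: no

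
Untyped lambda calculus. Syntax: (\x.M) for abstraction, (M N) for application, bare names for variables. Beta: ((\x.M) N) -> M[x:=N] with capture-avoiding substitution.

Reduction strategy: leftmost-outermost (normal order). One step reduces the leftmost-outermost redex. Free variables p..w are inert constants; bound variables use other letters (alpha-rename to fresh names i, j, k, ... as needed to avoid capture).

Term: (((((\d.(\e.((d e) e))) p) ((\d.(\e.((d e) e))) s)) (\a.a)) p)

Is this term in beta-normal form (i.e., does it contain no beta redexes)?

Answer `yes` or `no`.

Answer: no

Derivation:
Term: (((((\d.(\e.((d e) e))) p) ((\d.(\e.((d e) e))) s)) (\a.a)) p)
Found 2 beta redex(es).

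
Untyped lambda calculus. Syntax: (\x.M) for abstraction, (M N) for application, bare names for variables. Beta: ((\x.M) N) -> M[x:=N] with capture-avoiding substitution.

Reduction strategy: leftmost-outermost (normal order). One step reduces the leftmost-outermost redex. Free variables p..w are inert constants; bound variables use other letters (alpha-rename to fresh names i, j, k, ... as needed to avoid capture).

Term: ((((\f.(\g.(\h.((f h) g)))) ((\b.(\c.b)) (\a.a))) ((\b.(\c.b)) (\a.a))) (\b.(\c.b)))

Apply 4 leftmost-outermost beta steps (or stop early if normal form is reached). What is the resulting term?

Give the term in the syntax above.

Answer: (((\c.(\a.a)) (\b.(\c.b))) ((\b.(\c.b)) (\a.a)))

Derivation:
Step 0: ((((\f.(\g.(\h.((f h) g)))) ((\b.(\c.b)) (\a.a))) ((\b.(\c.b)) (\a.a))) (\b.(\c.b)))
Step 1: (((\g.(\h.((((\b.(\c.b)) (\a.a)) h) g))) ((\b.(\c.b)) (\a.a))) (\b.(\c.b)))
Step 2: ((\h.((((\b.(\c.b)) (\a.a)) h) ((\b.(\c.b)) (\a.a)))) (\b.(\c.b)))
Step 3: ((((\b.(\c.b)) (\a.a)) (\b.(\c.b))) ((\b.(\c.b)) (\a.a)))
Step 4: (((\c.(\a.a)) (\b.(\c.b))) ((\b.(\c.b)) (\a.a)))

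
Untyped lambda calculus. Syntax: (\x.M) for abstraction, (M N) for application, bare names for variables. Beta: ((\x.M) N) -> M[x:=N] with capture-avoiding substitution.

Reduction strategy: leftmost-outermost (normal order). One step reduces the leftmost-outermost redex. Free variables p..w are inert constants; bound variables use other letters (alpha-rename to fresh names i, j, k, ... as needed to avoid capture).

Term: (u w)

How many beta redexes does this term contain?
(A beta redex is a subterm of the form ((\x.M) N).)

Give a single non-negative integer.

Answer: 0

Derivation:
Term: (u w)
  (no redexes)
Total redexes: 0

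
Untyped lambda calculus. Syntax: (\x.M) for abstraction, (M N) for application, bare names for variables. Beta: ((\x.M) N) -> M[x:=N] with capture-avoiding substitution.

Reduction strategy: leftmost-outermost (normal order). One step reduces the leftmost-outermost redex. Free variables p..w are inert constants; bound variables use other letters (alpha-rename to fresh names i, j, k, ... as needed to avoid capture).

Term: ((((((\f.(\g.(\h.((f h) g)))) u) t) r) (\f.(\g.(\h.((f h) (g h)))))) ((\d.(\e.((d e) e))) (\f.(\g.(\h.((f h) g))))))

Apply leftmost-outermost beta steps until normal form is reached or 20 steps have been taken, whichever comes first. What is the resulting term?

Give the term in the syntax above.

Step 0: ((((((\f.(\g.(\h.((f h) g)))) u) t) r) (\f.(\g.(\h.((f h) (g h)))))) ((\d.(\e.((d e) e))) (\f.(\g.(\h.((f h) g))))))
Step 1: (((((\g.(\h.((u h) g))) t) r) (\f.(\g.(\h.((f h) (g h)))))) ((\d.(\e.((d e) e))) (\f.(\g.(\h.((f h) g))))))
Step 2: ((((\h.((u h) t)) r) (\f.(\g.(\h.((f h) (g h)))))) ((\d.(\e.((d e) e))) (\f.(\g.(\h.((f h) g))))))
Step 3: ((((u r) t) (\f.(\g.(\h.((f h) (g h)))))) ((\d.(\e.((d e) e))) (\f.(\g.(\h.((f h) g))))))
Step 4: ((((u r) t) (\f.(\g.(\h.((f h) (g h)))))) (\e.(((\f.(\g.(\h.((f h) g)))) e) e)))
Step 5: ((((u r) t) (\f.(\g.(\h.((f h) (g h)))))) (\e.((\g.(\h.((e h) g))) e)))
Step 6: ((((u r) t) (\f.(\g.(\h.((f h) (g h)))))) (\e.(\h.((e h) e))))

Answer: ((((u r) t) (\f.(\g.(\h.((f h) (g h)))))) (\e.(\h.((e h) e))))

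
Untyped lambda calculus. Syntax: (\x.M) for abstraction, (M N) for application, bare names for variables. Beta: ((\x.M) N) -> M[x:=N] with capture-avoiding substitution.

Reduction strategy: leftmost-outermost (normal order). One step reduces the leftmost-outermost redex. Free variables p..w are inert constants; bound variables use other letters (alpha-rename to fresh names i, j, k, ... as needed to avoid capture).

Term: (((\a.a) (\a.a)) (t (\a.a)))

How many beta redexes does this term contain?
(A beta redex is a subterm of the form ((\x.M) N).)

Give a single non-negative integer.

Answer: 1

Derivation:
Term: (((\a.a) (\a.a)) (t (\a.a)))
  Redex: ((\a.a) (\a.a))
Total redexes: 1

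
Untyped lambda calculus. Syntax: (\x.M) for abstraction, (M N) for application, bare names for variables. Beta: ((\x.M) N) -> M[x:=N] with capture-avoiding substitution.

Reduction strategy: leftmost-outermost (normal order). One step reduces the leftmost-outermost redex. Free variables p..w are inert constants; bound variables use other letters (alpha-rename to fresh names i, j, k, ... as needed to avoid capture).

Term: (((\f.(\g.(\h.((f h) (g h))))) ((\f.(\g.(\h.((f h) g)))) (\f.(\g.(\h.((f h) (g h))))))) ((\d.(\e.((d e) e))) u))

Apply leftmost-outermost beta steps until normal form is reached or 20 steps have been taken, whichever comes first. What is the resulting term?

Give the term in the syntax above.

Answer: (\h.(\i.((((u h) h) i) (h i))))

Derivation:
Step 0: (((\f.(\g.(\h.((f h) (g h))))) ((\f.(\g.(\h.((f h) g)))) (\f.(\g.(\h.((f h) (g h))))))) ((\d.(\e.((d e) e))) u))
Step 1: ((\g.(\h.((((\f.(\g.(\h.((f h) g)))) (\f.(\g.(\h.((f h) (g h)))))) h) (g h)))) ((\d.(\e.((d e) e))) u))
Step 2: (\h.((((\f.(\g.(\h.((f h) g)))) (\f.(\g.(\h.((f h) (g h)))))) h) (((\d.(\e.((d e) e))) u) h)))
Step 3: (\h.(((\g.(\h.(((\f.(\g.(\h.((f h) (g h))))) h) g))) h) (((\d.(\e.((d e) e))) u) h)))
Step 4: (\h.((\i.(((\f.(\g.(\h.((f h) (g h))))) i) h)) (((\d.(\e.((d e) e))) u) h)))
Step 5: (\h.(((\f.(\g.(\h.((f h) (g h))))) (((\d.(\e.((d e) e))) u) h)) h))
Step 6: (\h.((\g.(\i.(((((\d.(\e.((d e) e))) u) h) i) (g i)))) h))
Step 7: (\h.(\i.(((((\d.(\e.((d e) e))) u) h) i) (h i))))
Step 8: (\h.(\i.((((\e.((u e) e)) h) i) (h i))))
Step 9: (\h.(\i.((((u h) h) i) (h i))))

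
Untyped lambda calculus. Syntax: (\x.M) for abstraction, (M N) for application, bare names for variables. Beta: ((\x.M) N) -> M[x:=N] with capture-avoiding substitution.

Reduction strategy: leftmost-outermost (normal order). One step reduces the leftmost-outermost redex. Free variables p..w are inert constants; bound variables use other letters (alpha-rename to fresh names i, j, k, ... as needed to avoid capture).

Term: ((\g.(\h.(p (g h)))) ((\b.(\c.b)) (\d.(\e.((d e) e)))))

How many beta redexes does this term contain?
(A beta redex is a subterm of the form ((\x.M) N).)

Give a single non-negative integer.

Term: ((\g.(\h.(p (g h)))) ((\b.(\c.b)) (\d.(\e.((d e) e)))))
  Redex: ((\g.(\h.(p (g h)))) ((\b.(\c.b)) (\d.(\e.((d e) e)))))
  Redex: ((\b.(\c.b)) (\d.(\e.((d e) e))))
Total redexes: 2

Answer: 2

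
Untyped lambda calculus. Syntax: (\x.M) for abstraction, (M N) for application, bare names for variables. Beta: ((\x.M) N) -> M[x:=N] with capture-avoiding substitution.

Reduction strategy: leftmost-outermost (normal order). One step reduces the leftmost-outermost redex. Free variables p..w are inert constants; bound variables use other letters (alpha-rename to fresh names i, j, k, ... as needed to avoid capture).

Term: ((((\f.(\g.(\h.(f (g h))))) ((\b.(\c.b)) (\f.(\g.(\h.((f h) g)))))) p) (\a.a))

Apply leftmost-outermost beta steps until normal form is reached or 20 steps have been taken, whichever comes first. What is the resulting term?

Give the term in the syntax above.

Step 0: ((((\f.(\g.(\h.(f (g h))))) ((\b.(\c.b)) (\f.(\g.(\h.((f h) g)))))) p) (\a.a))
Step 1: (((\g.(\h.(((\b.(\c.b)) (\f.(\g.(\h.((f h) g))))) (g h)))) p) (\a.a))
Step 2: ((\h.(((\b.(\c.b)) (\f.(\g.(\h.((f h) g))))) (p h))) (\a.a))
Step 3: (((\b.(\c.b)) (\f.(\g.(\h.((f h) g))))) (p (\a.a)))
Step 4: ((\c.(\f.(\g.(\h.((f h) g))))) (p (\a.a)))
Step 5: (\f.(\g.(\h.((f h) g))))

Answer: (\f.(\g.(\h.((f h) g))))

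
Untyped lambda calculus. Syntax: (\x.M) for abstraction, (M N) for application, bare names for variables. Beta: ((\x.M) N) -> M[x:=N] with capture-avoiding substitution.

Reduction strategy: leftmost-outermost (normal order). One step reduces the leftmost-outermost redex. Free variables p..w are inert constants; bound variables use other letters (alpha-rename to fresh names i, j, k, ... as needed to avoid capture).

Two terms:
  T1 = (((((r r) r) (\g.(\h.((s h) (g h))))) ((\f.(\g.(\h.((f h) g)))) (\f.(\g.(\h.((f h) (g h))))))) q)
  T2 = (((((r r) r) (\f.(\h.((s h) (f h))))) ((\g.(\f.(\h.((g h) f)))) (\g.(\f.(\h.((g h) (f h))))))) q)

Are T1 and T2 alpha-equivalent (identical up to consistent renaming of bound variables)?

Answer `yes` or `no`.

Answer: yes

Derivation:
Term 1: (((((r r) r) (\g.(\h.((s h) (g h))))) ((\f.(\g.(\h.((f h) g)))) (\f.(\g.(\h.((f h) (g h))))))) q)
Term 2: (((((r r) r) (\f.(\h.((s h) (f h))))) ((\g.(\f.(\h.((g h) f)))) (\g.(\f.(\h.((g h) (f h))))))) q)
Alpha-equivalence: compare structure up to binder renaming.
Result: True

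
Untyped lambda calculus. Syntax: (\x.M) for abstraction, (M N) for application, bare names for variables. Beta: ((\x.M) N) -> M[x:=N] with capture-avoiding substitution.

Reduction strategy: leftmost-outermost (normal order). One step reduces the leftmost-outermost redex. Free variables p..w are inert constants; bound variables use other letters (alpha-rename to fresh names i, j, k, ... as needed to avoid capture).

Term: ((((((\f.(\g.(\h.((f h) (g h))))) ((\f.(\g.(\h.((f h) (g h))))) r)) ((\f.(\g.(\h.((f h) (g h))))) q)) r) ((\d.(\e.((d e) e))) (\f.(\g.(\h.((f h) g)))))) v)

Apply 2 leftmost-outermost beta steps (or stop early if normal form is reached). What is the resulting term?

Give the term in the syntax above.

Answer: ((((\h.((((\f.(\g.(\h.((f h) (g h))))) r) h) (((\f.(\g.(\h.((f h) (g h))))) q) h))) r) ((\d.(\e.((d e) e))) (\f.(\g.(\h.((f h) g)))))) v)

Derivation:
Step 0: ((((((\f.(\g.(\h.((f h) (g h))))) ((\f.(\g.(\h.((f h) (g h))))) r)) ((\f.(\g.(\h.((f h) (g h))))) q)) r) ((\d.(\e.((d e) e))) (\f.(\g.(\h.((f h) g)))))) v)
Step 1: (((((\g.(\h.((((\f.(\g.(\h.((f h) (g h))))) r) h) (g h)))) ((\f.(\g.(\h.((f h) (g h))))) q)) r) ((\d.(\e.((d e) e))) (\f.(\g.(\h.((f h) g)))))) v)
Step 2: ((((\h.((((\f.(\g.(\h.((f h) (g h))))) r) h) (((\f.(\g.(\h.((f h) (g h))))) q) h))) r) ((\d.(\e.((d e) e))) (\f.(\g.(\h.((f h) g)))))) v)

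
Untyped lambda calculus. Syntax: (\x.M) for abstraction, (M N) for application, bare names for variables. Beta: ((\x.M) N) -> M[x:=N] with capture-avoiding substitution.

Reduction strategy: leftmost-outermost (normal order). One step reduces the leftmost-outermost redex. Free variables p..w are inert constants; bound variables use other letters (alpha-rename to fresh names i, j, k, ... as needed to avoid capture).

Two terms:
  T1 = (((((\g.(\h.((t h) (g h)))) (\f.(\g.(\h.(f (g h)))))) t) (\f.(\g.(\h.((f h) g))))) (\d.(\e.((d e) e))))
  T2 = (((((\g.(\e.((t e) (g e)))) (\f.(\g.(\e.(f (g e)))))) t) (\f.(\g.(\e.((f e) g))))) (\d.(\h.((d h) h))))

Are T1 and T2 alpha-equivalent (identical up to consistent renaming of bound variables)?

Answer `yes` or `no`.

Term 1: (((((\g.(\h.((t h) (g h)))) (\f.(\g.(\h.(f (g h)))))) t) (\f.(\g.(\h.((f h) g))))) (\d.(\e.((d e) e))))
Term 2: (((((\g.(\e.((t e) (g e)))) (\f.(\g.(\e.(f (g e)))))) t) (\f.(\g.(\e.((f e) g))))) (\d.(\h.((d h) h))))
Alpha-equivalence: compare structure up to binder renaming.
Result: True

Answer: yes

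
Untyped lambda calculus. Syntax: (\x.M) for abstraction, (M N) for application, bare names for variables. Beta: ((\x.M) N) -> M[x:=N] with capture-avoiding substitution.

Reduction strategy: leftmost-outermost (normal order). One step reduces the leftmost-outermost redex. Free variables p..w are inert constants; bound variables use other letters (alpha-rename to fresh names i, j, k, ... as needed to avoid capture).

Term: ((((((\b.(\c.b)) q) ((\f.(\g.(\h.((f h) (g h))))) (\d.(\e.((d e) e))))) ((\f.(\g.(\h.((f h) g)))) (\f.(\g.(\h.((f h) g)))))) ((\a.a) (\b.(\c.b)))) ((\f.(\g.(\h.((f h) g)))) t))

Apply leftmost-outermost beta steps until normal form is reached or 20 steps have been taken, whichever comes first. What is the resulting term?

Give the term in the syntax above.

Step 0: ((((((\b.(\c.b)) q) ((\f.(\g.(\h.((f h) (g h))))) (\d.(\e.((d e) e))))) ((\f.(\g.(\h.((f h) g)))) (\f.(\g.(\h.((f h) g)))))) ((\a.a) (\b.(\c.b)))) ((\f.(\g.(\h.((f h) g)))) t))
Step 1: (((((\c.q) ((\f.(\g.(\h.((f h) (g h))))) (\d.(\e.((d e) e))))) ((\f.(\g.(\h.((f h) g)))) (\f.(\g.(\h.((f h) g)))))) ((\a.a) (\b.(\c.b)))) ((\f.(\g.(\h.((f h) g)))) t))
Step 2: (((q ((\f.(\g.(\h.((f h) g)))) (\f.(\g.(\h.((f h) g)))))) ((\a.a) (\b.(\c.b)))) ((\f.(\g.(\h.((f h) g)))) t))
Step 3: (((q (\g.(\h.(((\f.(\g.(\h.((f h) g)))) h) g)))) ((\a.a) (\b.(\c.b)))) ((\f.(\g.(\h.((f h) g)))) t))
Step 4: (((q (\g.(\h.((\g.(\i.((h i) g))) g)))) ((\a.a) (\b.(\c.b)))) ((\f.(\g.(\h.((f h) g)))) t))
Step 5: (((q (\g.(\h.(\i.((h i) g))))) ((\a.a) (\b.(\c.b)))) ((\f.(\g.(\h.((f h) g)))) t))
Step 6: (((q (\g.(\h.(\i.((h i) g))))) (\b.(\c.b))) ((\f.(\g.(\h.((f h) g)))) t))
Step 7: (((q (\g.(\h.(\i.((h i) g))))) (\b.(\c.b))) (\g.(\h.((t h) g))))

Answer: (((q (\g.(\h.(\i.((h i) g))))) (\b.(\c.b))) (\g.(\h.((t h) g))))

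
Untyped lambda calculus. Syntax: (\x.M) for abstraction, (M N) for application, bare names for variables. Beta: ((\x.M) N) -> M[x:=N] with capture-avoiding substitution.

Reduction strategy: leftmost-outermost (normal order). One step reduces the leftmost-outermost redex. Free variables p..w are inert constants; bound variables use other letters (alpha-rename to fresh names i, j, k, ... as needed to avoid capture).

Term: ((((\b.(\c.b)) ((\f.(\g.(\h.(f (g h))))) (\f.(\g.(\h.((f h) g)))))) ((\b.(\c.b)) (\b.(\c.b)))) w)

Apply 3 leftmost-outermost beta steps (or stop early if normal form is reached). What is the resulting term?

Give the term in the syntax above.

Step 0: ((((\b.(\c.b)) ((\f.(\g.(\h.(f (g h))))) (\f.(\g.(\h.((f h) g)))))) ((\b.(\c.b)) (\b.(\c.b)))) w)
Step 1: (((\c.((\f.(\g.(\h.(f (g h))))) (\f.(\g.(\h.((f h) g)))))) ((\b.(\c.b)) (\b.(\c.b)))) w)
Step 2: (((\f.(\g.(\h.(f (g h))))) (\f.(\g.(\h.((f h) g))))) w)
Step 3: ((\g.(\h.((\f.(\g.(\h.((f h) g)))) (g h)))) w)

Answer: ((\g.(\h.((\f.(\g.(\h.((f h) g)))) (g h)))) w)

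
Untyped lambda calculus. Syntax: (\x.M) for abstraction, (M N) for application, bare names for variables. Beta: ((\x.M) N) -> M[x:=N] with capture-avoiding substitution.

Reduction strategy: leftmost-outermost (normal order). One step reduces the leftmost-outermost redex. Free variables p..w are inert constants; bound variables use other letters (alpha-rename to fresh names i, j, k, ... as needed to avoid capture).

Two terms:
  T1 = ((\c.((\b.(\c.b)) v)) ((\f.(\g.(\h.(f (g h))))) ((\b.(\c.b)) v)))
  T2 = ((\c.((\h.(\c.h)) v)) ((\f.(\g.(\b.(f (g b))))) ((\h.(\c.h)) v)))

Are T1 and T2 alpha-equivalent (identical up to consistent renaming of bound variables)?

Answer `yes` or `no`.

Term 1: ((\c.((\b.(\c.b)) v)) ((\f.(\g.(\h.(f (g h))))) ((\b.(\c.b)) v)))
Term 2: ((\c.((\h.(\c.h)) v)) ((\f.(\g.(\b.(f (g b))))) ((\h.(\c.h)) v)))
Alpha-equivalence: compare structure up to binder renaming.
Result: True

Answer: yes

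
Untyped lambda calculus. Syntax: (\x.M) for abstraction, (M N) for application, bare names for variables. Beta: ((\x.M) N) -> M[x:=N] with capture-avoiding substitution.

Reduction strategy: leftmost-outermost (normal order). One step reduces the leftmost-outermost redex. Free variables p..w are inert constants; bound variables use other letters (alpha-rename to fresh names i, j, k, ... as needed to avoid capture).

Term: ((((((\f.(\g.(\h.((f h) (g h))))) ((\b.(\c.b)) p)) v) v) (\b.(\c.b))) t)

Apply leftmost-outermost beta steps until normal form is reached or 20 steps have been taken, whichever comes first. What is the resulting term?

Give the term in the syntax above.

Step 0: ((((((\f.(\g.(\h.((f h) (g h))))) ((\b.(\c.b)) p)) v) v) (\b.(\c.b))) t)
Step 1: (((((\g.(\h.((((\b.(\c.b)) p) h) (g h)))) v) v) (\b.(\c.b))) t)
Step 2: ((((\h.((((\b.(\c.b)) p) h) (v h))) v) (\b.(\c.b))) t)
Step 3: ((((((\b.(\c.b)) p) v) (v v)) (\b.(\c.b))) t)
Step 4: (((((\c.p) v) (v v)) (\b.(\c.b))) t)
Step 5: (((p (v v)) (\b.(\c.b))) t)

Answer: (((p (v v)) (\b.(\c.b))) t)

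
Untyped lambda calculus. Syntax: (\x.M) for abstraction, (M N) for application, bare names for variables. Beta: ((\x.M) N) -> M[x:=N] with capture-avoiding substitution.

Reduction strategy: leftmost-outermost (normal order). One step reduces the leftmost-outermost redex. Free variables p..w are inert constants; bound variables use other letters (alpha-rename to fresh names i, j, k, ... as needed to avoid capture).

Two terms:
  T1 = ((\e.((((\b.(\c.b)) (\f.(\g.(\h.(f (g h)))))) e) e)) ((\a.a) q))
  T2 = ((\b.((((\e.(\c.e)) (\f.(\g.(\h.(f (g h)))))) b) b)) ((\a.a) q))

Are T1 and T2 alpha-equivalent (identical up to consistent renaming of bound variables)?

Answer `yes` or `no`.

Term 1: ((\e.((((\b.(\c.b)) (\f.(\g.(\h.(f (g h)))))) e) e)) ((\a.a) q))
Term 2: ((\b.((((\e.(\c.e)) (\f.(\g.(\h.(f (g h)))))) b) b)) ((\a.a) q))
Alpha-equivalence: compare structure up to binder renaming.
Result: True

Answer: yes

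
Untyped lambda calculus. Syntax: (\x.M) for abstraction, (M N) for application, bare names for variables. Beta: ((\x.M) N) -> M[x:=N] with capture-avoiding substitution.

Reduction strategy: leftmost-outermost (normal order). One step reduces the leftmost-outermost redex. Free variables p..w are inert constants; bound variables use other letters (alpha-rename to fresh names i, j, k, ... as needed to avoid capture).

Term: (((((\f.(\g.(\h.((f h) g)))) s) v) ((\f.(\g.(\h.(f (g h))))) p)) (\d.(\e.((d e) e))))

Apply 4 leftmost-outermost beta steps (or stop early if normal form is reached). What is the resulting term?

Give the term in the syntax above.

Step 0: (((((\f.(\g.(\h.((f h) g)))) s) v) ((\f.(\g.(\h.(f (g h))))) p)) (\d.(\e.((d e) e))))
Step 1: ((((\g.(\h.((s h) g))) v) ((\f.(\g.(\h.(f (g h))))) p)) (\d.(\e.((d e) e))))
Step 2: (((\h.((s h) v)) ((\f.(\g.(\h.(f (g h))))) p)) (\d.(\e.((d e) e))))
Step 3: (((s ((\f.(\g.(\h.(f (g h))))) p)) v) (\d.(\e.((d e) e))))
Step 4: (((s (\g.(\h.(p (g h))))) v) (\d.(\e.((d e) e))))

Answer: (((s (\g.(\h.(p (g h))))) v) (\d.(\e.((d e) e))))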